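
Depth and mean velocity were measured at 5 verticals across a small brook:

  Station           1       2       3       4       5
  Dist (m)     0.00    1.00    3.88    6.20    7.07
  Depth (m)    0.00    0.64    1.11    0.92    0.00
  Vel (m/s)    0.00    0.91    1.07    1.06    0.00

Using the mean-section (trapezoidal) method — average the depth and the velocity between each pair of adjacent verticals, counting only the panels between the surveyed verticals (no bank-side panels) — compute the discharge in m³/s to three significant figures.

5.36 m³/s

Panel 1-2: Δb = 1 m, d̄ = (0.00+0.64)/2 = 0.32, v̄ = (0.00+0.91)/2 = 0.455 → q = 1×0.32×0.455 = 0.1456 m³/s
Panel 2-3: Δb = 2.88 m, d̄ = (0.64+1.11)/2 = 0.875, v̄ = (0.91+1.07)/2 = 0.99 → q = 2.88×0.875×0.99 = 2.495 m³/s
Panel 3-4: Δb = 2.32 m, d̄ = (1.11+0.92)/2 = 1.015, v̄ = (1.07+1.06)/2 = 1.065 → q = 2.32×1.015×1.065 = 2.508 m³/s
Panel 4-5: Δb = 0.87 m, d̄ = (0.92+0.00)/2 = 0.46, v̄ = (1.06+0.00)/2 = 0.53 → q = 0.87×0.46×0.53 = 0.2121 m³/s
Q = Σ q = 5.360 m³/s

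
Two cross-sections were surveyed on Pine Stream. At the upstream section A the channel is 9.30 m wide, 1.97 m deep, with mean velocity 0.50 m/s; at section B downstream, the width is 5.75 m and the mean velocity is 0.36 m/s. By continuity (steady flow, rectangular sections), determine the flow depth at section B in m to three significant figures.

4.43 m

Q = A₁V₁ = (9.30×1.97) × 0.50 = 9.161 m³/s
d₂ = Q/(b₂ V₂) = 9.161/(5.75×0.36) = 4.425 m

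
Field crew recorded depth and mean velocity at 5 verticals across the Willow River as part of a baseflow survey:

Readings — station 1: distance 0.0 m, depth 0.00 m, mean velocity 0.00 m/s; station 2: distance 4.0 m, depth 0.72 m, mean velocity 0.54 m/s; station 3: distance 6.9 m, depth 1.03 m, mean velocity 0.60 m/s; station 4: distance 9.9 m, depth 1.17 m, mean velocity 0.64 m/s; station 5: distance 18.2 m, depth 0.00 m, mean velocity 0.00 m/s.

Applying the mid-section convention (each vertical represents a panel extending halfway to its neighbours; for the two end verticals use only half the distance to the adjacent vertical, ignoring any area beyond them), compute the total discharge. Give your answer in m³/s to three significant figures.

7.40 m³/s

w_2 = (6.9 − 0.0)/2 = 3.45 m; q_2 = 0.54 × 0.72 × 3.45 = 1.341 m³/s
w_3 = (9.9 − 4.0)/2 = 2.95 m; q_3 = 0.60 × 1.03 × 2.95 = 1.823 m³/s
w_4 = (18.2 − 6.9)/2 = 5.65 m; q_4 = 0.64 × 1.17 × 5.65 = 4.231 m³/s
Stations 1, 5 contribute zero (depth or velocity is 0).
Q = Σ qᵢ = 7.395 m³/s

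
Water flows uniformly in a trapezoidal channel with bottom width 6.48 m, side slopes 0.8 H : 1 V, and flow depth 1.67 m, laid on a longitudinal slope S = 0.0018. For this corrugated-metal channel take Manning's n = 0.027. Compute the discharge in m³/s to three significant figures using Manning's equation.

A = (b + z·y)·y = (6.48 + 0.8×1.67)×1.67 = 13.05 m²
P = b + 2y√(1+z²) = 6.48 + 2×1.67×√(1+0.8²) = 10.76 m
R = A/P = 13.05/10.76 = 1.213 m
Q = (1/n)·A·R^(2/3)·S^(1/2) = (1/0.027) × 13.05 × 1.213^(2/3) × 0.0018^(1/2) = 23.33 m³/s

23.3 m³/s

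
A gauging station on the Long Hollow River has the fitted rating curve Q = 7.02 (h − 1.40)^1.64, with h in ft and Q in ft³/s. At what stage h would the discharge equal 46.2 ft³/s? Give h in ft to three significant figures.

4.55 ft

h − h₀ = (Q/C)^(1/b) = (46.2/7.02)^(1/1.64) = 3.155 ft
h = 1.40 + 3.155 = 4.555 ft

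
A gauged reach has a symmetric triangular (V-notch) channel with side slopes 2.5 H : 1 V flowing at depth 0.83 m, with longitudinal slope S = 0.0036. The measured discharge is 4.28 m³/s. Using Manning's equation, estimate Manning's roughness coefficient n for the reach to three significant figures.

0.0128

A = z·y² = 2.5×0.83² = 1.722 m²
P = 2y√(1+z²) = 2×0.83×√(1+2.5²) = 4.470 m
R = A/P = 1.722/4.470 = 0.3853 m
n = (1/Q)·A·R^(2/3)·S^(1/2) = (1/4.28) × 1.722 × 0.5295 × 0.06000 = 0.01278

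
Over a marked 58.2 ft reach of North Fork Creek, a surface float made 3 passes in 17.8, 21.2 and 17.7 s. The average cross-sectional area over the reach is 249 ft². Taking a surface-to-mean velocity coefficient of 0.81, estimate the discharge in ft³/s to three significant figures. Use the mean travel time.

621 ft³/s

t̄ = (17.8 + 21.2 + 17.7) / 3 = 18.9 s
v_surface = L / t̄ = 58.2 / 18.9 = 3.079 ft/s
v_mean = 0.81 × 3.079 = 2.494 ft/s
Q = A × v_mean = 249 × 2.494 = 621.1 ft³/s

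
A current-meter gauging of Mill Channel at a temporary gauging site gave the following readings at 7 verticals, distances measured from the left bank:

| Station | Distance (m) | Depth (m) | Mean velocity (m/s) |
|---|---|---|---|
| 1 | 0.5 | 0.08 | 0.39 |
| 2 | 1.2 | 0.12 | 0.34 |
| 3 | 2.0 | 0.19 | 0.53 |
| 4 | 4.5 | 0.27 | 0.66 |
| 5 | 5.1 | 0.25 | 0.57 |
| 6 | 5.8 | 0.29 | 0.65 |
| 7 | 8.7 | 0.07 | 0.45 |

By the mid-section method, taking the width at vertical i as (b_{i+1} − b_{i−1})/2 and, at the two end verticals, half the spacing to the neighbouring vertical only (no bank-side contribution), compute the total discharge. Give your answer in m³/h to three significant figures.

w_1 = (1.2 − 0.5)/2 = 0.35 m; q_1 = 0.39 × 0.08 × 0.35 = 0.01092 m³/s
w_2 = (2.0 − 0.5)/2 = 0.75 m; q_2 = 0.34 × 0.12 × 0.75 = 0.03060 m³/s
w_3 = (4.5 − 1.2)/2 = 1.65 m; q_3 = 0.53 × 0.19 × 1.65 = 0.1662 m³/s
w_4 = (5.1 − 2.0)/2 = 1.55 m; q_4 = 0.66 × 0.27 × 1.55 = 0.2762 m³/s
w_5 = (5.8 − 4.5)/2 = 0.65 m; q_5 = 0.57 × 0.25 × 0.65 = 0.09263 m³/s
w_6 = (8.7 − 5.1)/2 = 1.8 m; q_6 = 0.65 × 0.29 × 1.8 = 0.3393 m³/s
w_7 = (8.7 − 5.8)/2 = 1.45 m; q_7 = 0.45 × 0.07 × 1.45 = 0.04568 m³/s
Q = Σ qᵢ = 0.9615 m³/s
= 0.9615 × 3600 = 3461 m³/h

3460 m³/h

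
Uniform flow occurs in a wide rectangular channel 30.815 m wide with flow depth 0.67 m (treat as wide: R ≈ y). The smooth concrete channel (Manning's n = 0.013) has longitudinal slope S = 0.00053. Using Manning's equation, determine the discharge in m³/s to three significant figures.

28.0 m³/s

A = b·y = 30.815 × 0.67 = 20.65 m²
Wide channel: R ≈ y = 0.67 m
Q = (1/n)·A·R^(2/3)·S^(1/2) = (1/0.013) × 20.65 × 0.6700^(2/3) × 0.00053^(1/2) = 28.00 m³/s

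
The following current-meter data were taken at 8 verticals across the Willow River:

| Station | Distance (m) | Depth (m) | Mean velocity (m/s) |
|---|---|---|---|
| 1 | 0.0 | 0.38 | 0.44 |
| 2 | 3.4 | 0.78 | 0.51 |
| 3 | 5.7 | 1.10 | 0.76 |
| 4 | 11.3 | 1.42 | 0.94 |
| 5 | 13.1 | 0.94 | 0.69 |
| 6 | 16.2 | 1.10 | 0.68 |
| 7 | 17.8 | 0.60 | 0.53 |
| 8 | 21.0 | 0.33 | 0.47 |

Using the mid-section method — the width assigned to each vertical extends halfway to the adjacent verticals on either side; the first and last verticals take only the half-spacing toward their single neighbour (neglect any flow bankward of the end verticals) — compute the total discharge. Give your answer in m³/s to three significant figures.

14.0 m³/s

w_1 = (3.4 − 0.0)/2 = 1.7 m; q_1 = 0.44 × 0.38 × 1.7 = 0.2842 m³/s
w_2 = (5.7 − 0.0)/2 = 2.85 m; q_2 = 0.51 × 0.78 × 2.85 = 1.134 m³/s
w_3 = (11.3 − 3.4)/2 = 3.95 m; q_3 = 0.76 × 1.10 × 3.95 = 3.302 m³/s
w_4 = (13.1 − 5.7)/2 = 3.7 m; q_4 = 0.94 × 1.42 × 3.7 = 4.939 m³/s
w_5 = (16.2 − 11.3)/2 = 2.45 m; q_5 = 0.69 × 0.94 × 2.45 = 1.589 m³/s
w_6 = (17.8 − 13.1)/2 = 2.35 m; q_6 = 0.68 × 1.10 × 2.35 = 1.758 m³/s
w_7 = (21.0 − 16.2)/2 = 2.4 m; q_7 = 0.53 × 0.60 × 2.4 = 0.7632 m³/s
w_8 = (21.0 − 17.8)/2 = 1.6 m; q_8 = 0.47 × 0.33 × 1.6 = 0.2482 m³/s
Q = Σ qᵢ = 14.02 m³/s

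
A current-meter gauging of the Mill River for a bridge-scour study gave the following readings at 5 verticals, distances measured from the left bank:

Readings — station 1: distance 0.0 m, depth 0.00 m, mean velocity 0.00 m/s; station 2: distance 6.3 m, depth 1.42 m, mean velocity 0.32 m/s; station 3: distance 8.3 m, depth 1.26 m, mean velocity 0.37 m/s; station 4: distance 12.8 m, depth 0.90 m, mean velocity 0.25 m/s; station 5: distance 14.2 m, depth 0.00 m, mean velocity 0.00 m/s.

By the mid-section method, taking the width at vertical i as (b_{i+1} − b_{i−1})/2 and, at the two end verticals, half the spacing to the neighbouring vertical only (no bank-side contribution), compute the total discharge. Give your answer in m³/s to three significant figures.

w_2 = (8.3 − 0.0)/2 = 4.15 m; q_2 = 0.32 × 1.42 × 4.15 = 1.886 m³/s
w_3 = (12.8 − 6.3)/2 = 3.25 m; q_3 = 0.37 × 1.26 × 3.25 = 1.515 m³/s
w_4 = (14.2 − 8.3)/2 = 2.95 m; q_4 = 0.25 × 0.90 × 2.95 = 0.6638 m³/s
Stations 1, 5 contribute zero (depth or velocity is 0).
Q = Σ qᵢ = 4.065 m³/s

4.06 m³/s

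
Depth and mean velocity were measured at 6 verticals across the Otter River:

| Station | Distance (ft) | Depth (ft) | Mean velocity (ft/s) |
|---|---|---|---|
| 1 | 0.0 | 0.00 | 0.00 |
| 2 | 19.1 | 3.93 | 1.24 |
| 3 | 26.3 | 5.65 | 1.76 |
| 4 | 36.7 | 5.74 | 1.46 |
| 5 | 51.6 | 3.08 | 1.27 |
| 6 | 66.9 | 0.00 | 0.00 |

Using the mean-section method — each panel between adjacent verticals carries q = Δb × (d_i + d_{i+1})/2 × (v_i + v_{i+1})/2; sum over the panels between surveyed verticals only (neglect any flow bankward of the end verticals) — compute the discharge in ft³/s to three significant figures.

275 ft³/s

Panel 1-2: Δb = 19.1 ft, d̄ = (0.00+3.93)/2 = 1.965, v̄ = (0.00+1.24)/2 = 0.62 → q = 19.1×1.965×0.62 = 23.27 ft³/s
Panel 2-3: Δb = 7.2 ft, d̄ = (3.93+5.65)/2 = 4.79, v̄ = (1.24+1.76)/2 = 1.5 → q = 7.2×4.79×1.5 = 51.73 ft³/s
Panel 3-4: Δb = 10.4 ft, d̄ = (5.65+5.74)/2 = 5.695, v̄ = (1.76+1.46)/2 = 1.61 → q = 10.4×5.695×1.61 = 95.36 ft³/s
Panel 4-5: Δb = 14.9 ft, d̄ = (5.74+3.08)/2 = 4.41, v̄ = (1.46+1.27)/2 = 1.365 → q = 14.9×4.41×1.365 = 89.69 ft³/s
Panel 5-6: Δb = 15.3 ft, d̄ = (3.08+0.00)/2 = 1.54, v̄ = (1.27+0.00)/2 = 0.635 → q = 15.3×1.54×0.635 = 14.96 ft³/s
Q = Σ q = 275.0 ft³/s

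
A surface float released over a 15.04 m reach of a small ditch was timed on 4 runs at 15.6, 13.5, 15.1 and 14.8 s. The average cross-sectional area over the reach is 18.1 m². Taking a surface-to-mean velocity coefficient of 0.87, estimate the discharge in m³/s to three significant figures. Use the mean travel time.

t̄ = (15.6 + 13.5 + 15.1 + 14.8) / 4 = 14.75 s
v_surface = L / t̄ = 15.04 / 14.75 = 1.020 m/s
v_mean = 0.87 × 1.020 = 0.8871 m/s
Q = A × v_mean = 18.1 × 0.8871 = 16.06 m³/s

16.1 m³/s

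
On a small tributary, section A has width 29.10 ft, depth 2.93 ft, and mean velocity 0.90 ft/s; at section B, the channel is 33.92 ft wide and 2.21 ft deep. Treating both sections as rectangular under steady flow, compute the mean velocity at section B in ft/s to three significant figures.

1.02 ft/s

Q = A₁V₁ = (29.10×2.93) × 0.90 = 76.74 ft³/s
A₂ = 33.92 × 2.21 = 74.96 ft²
V₂ = Q/A₂ = 76.74/74.96 = 1.024 ft/s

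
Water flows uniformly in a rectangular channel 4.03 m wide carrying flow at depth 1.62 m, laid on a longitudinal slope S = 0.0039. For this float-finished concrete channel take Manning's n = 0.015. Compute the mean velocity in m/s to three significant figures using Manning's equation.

3.88 m/s

A = b·y = 4.03 × 1.62 = 6.529 m²
P = b + 2y = 4.03 + 2×1.62 = 7.270 m
R = A/P = 6.529/7.270 = 0.8980 m
Q = (1/n)·A·R^(2/3)·S^(1/2) = (1/0.015) × 6.529 × 0.8980^(2/3) × 0.0039^(1/2) = 25.30 m³/s
V = Q/A = 25.30/6.529 = 3.875 m/s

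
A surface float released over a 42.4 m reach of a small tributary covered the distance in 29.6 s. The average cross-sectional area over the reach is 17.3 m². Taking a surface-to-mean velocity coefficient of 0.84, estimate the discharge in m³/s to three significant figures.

v_surface = L / t̄ = 42.4 / 29.6 = 1.432 m/s
v_mean = 0.84 × 1.432 = 1.203 m/s
Q = A × v_mean = 17.3 × 1.203 = 20.82 m³/s

20.8 m³/s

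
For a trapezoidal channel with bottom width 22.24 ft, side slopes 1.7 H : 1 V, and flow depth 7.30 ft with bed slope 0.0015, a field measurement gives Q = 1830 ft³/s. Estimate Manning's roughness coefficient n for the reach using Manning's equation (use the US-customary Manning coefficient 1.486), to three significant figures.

0.0231

A = (b + z·y)·y = (22.24 + 1.7×7.30)×7.30 = 252.9 ft²
P = b + 2y√(1+z²) = 22.24 + 2×7.30×√(1+1.7²) = 51.04 ft
R = A/P = 252.9/51.04 = 4.956 ft
n = (1.486/Q)·A·R^(2/3)·S^(1/2) = (1.486/1830) × 252.9 × 2.907 × 0.03873 = 0.02312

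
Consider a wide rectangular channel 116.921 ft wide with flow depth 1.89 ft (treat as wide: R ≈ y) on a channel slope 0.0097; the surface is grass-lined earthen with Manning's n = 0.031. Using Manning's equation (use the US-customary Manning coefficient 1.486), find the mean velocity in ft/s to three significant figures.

7.22 ft/s

A = b·y = 116.921 × 1.89 = 221.0 ft²
Wide channel: R ≈ y = 1.89 ft
Q = (1.486/n)·A·R^(2/3)·S^(1/2) = (1.486/0.031) × 221.0 × 1.890^(2/3) × 0.0097^(1/2) = 1595 ft³/s
V = Q/A = 1595/221.0 = 7.217 ft/s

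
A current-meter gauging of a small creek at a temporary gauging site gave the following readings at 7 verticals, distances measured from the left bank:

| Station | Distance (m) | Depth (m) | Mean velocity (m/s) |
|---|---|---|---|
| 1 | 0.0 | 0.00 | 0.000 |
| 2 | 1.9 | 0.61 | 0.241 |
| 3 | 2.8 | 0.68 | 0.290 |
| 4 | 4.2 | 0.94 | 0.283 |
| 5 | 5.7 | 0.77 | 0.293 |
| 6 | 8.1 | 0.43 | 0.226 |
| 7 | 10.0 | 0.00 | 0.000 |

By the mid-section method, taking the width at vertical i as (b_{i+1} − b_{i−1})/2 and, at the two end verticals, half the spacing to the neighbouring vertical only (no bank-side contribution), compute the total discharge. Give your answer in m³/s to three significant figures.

w_2 = (2.8 − 0.0)/2 = 1.4 m; q_2 = 0.241 × 0.61 × 1.4 = 0.2058 m³/s
w_3 = (4.2 − 1.9)/2 = 1.15 m; q_3 = 0.290 × 0.68 × 1.15 = 0.2268 m³/s
w_4 = (5.7 − 2.8)/2 = 1.45 m; q_4 = 0.283 × 0.94 × 1.45 = 0.3857 m³/s
w_5 = (8.1 − 4.2)/2 = 1.95 m; q_5 = 0.293 × 0.77 × 1.95 = 0.4399 m³/s
w_6 = (10.0 − 5.7)/2 = 2.15 m; q_6 = 0.226 × 0.43 × 2.15 = 0.2089 m³/s
Stations 1, 7 contribute zero (depth or velocity is 0).
Q = Σ qᵢ = 1.467 m³/s

1.47 m³/s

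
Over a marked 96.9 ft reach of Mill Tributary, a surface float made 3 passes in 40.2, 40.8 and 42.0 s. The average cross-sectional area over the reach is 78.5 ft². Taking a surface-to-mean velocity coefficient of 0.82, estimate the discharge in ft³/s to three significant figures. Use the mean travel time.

t̄ = (40.2 + 40.8 + 42.0) / 3 = 41 s
v_surface = L / t̄ = 96.9 / 41 = 2.363 ft/s
v_mean = 0.82 × 2.363 = 1.938 ft/s
Q = A × v_mean = 78.5 × 1.938 = 152.1 ft³/s

152 ft³/s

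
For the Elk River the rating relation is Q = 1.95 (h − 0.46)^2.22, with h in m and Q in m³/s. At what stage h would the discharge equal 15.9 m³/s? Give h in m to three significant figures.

3.03 m

h − h₀ = (Q/C)^(1/b) = (15.9/1.95)^(1/2.22) = 2.573 m
h = 0.46 + 2.573 = 3.033 m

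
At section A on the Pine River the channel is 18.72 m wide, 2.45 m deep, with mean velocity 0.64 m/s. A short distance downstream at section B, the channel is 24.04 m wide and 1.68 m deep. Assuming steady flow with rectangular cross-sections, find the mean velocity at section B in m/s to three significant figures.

Q = A₁V₁ = (18.72×2.45) × 0.64 = 29.35 m³/s
A₂ = 24.04 × 1.68 = 40.39 m²
V₂ = Q/A₂ = 29.35/40.39 = 0.7268 m/s

0.727 m/s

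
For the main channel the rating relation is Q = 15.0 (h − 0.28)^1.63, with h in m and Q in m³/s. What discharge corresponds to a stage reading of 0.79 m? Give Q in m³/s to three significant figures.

5.01 m³/s

Q = 15.0 × (0.79 − 0.28)^1.63 = 15.0 × 0.51^1.63 = 5.005 m³/s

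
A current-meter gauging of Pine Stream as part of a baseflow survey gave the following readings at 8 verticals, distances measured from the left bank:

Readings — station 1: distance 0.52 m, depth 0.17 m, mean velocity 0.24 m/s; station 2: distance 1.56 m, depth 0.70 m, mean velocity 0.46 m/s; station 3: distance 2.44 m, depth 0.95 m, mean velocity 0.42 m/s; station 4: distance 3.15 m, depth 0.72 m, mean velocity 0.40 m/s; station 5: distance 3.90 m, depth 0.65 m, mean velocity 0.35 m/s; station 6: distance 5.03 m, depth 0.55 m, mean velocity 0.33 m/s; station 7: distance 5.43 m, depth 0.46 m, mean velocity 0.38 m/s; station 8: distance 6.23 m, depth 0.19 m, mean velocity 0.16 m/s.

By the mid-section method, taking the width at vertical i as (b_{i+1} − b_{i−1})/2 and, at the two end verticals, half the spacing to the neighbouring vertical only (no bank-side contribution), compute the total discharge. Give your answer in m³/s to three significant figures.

1.33 m³/s

w_1 = (1.56 − 0.52)/2 = 0.52 m; q_1 = 0.24 × 0.17 × 0.52 = 0.02122 m³/s
w_2 = (2.44 − 0.52)/2 = 0.96 m; q_2 = 0.46 × 0.70 × 0.96 = 0.3091 m³/s
w_3 = (3.15 − 1.56)/2 = 0.795 m; q_3 = 0.42 × 0.95 × 0.795 = 0.3172 m³/s
w_4 = (3.90 − 2.44)/2 = 0.73 m; q_4 = 0.40 × 0.72 × 0.73 = 0.2102 m³/s
w_5 = (5.03 − 3.15)/2 = 0.94 m; q_5 = 0.35 × 0.65 × 0.94 = 0.2139 m³/s
w_6 = (5.43 − 3.90)/2 = 0.765 m; q_6 = 0.33 × 0.55 × 0.765 = 0.1388 m³/s
w_7 = (6.23 − 5.03)/2 = 0.6 m; q_7 = 0.38 × 0.46 × 0.6 = 0.1049 m³/s
w_8 = (6.23 − 5.43)/2 = 0.4 m; q_8 = 0.16 × 0.19 × 0.4 = 0.01216 m³/s
Q = Σ qᵢ = 1.328 m³/s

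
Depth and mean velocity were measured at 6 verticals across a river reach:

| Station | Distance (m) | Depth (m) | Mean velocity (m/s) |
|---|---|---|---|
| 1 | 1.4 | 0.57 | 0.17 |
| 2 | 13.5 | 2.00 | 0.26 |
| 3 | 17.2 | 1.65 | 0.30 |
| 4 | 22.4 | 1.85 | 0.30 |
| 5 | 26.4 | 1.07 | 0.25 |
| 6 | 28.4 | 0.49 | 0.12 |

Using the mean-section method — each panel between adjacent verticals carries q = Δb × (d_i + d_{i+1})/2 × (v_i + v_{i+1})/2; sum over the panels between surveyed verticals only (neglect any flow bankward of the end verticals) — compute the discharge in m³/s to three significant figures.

9.86 m³/s

Panel 1-2: Δb = 12.1 m, d̄ = (0.57+2.00)/2 = 1.285, v̄ = (0.17+0.26)/2 = 0.215 → q = 12.1×1.285×0.215 = 3.343 m³/s
Panel 2-3: Δb = 3.7 m, d̄ = (2.00+1.65)/2 = 1.825, v̄ = (0.26+0.30)/2 = 0.28 → q = 3.7×1.825×0.28 = 1.891 m³/s
Panel 3-4: Δb = 5.2 m, d̄ = (1.65+1.85)/2 = 1.75, v̄ = (0.30+0.30)/2 = 0.3 → q = 5.2×1.75×0.3 = 2.730 m³/s
Panel 4-5: Δb = 4 m, d̄ = (1.85+1.07)/2 = 1.46, v̄ = (0.30+0.25)/2 = 0.275 → q = 4×1.46×0.275 = 1.606 m³/s
Panel 5-6: Δb = 2 m, d̄ = (1.07+0.49)/2 = 0.78, v̄ = (0.25+0.12)/2 = 0.185 → q = 2×0.78×0.185 = 0.2886 m³/s
Q = Σ q = 9.858 m³/s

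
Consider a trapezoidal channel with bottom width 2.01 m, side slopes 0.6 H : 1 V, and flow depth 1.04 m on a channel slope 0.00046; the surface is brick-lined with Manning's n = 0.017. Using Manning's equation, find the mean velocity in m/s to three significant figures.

0.915 m/s

A = (b + z·y)·y = (2.01 + 0.6×1.04)×1.04 = 2.739 m²
P = b + 2y√(1+z²) = 2.01 + 2×1.04×√(1+0.6²) = 4.436 m
R = A/P = 2.739/4.436 = 0.6176 m
Q = (1/n)·A·R^(2/3)·S^(1/2) = (1/0.017) × 2.739 × 0.6176^(2/3) × 0.00046^(1/2) = 2.506 m³/s
V = Q/A = 2.506/2.739 = 0.9149 m/s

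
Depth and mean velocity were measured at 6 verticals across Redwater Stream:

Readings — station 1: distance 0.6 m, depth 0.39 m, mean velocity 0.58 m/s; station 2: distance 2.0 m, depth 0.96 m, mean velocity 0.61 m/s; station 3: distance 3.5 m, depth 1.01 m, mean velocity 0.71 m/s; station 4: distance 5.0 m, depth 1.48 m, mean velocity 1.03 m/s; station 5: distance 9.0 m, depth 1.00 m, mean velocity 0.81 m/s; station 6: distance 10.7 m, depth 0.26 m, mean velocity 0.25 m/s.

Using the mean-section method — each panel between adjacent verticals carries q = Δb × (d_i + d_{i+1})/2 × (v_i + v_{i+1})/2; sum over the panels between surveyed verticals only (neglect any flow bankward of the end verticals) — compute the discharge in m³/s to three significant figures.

8.29 m³/s

Panel 1-2: Δb = 1.4 m, d̄ = (0.39+0.96)/2 = 0.675, v̄ = (0.58+0.61)/2 = 0.595 → q = 1.4×0.675×0.595 = 0.5623 m³/s
Panel 2-3: Δb = 1.5 m, d̄ = (0.96+1.01)/2 = 0.985, v̄ = (0.61+0.71)/2 = 0.66 → q = 1.5×0.985×0.66 = 0.9752 m³/s
Panel 3-4: Δb = 1.5 m, d̄ = (1.01+1.48)/2 = 1.245, v̄ = (0.71+1.03)/2 = 0.87 → q = 1.5×1.245×0.87 = 1.625 m³/s
Panel 4-5: Δb = 4 m, d̄ = (1.48+1.00)/2 = 1.24, v̄ = (1.03+0.81)/2 = 0.92 → q = 4×1.24×0.92 = 4.563 m³/s
Panel 5-6: Δb = 1.7 m, d̄ = (1.00+0.26)/2 = 0.63, v̄ = (0.81+0.25)/2 = 0.53 → q = 1.7×0.63×0.53 = 0.5676 m³/s
Q = Σ q = 8.293 m³/s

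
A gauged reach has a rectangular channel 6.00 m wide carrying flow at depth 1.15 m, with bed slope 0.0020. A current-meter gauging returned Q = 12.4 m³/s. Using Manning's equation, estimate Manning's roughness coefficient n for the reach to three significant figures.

0.0220

A = b·y = 6.00 × 1.15 = 6.900 m²
P = b + 2y = 6.00 + 2×1.15 = 8.300 m
R = A/P = 6.900/8.300 = 0.8313 m
n = (1/Q)·A·R^(2/3)·S^(1/2) = (1/12.4) × 6.900 × 0.8841 × 0.04472 = 0.02200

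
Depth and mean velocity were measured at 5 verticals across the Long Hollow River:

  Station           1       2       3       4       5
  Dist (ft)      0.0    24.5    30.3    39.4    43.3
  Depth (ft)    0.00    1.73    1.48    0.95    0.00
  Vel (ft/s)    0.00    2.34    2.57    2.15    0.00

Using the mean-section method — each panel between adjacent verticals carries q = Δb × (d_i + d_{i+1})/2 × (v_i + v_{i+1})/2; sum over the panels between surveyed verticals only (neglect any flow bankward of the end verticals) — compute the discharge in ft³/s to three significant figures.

Panel 1-2: Δb = 24.5 ft, d̄ = (0.00+1.73)/2 = 0.865, v̄ = (0.00+2.34)/2 = 1.17 → q = 24.5×0.865×1.17 = 24.80 ft³/s
Panel 2-3: Δb = 5.8 ft, d̄ = (1.73+1.48)/2 = 1.605, v̄ = (2.34+2.57)/2 = 2.455 → q = 5.8×1.605×2.455 = 22.85 ft³/s
Panel 3-4: Δb = 9.1 ft, d̄ = (1.48+0.95)/2 = 1.215, v̄ = (2.57+2.15)/2 = 2.36 → q = 9.1×1.215×2.36 = 26.09 ft³/s
Panel 4-5: Δb = 3.9 ft, d̄ = (0.95+0.00)/2 = 0.475, v̄ = (2.15+0.00)/2 = 1.075 → q = 3.9×0.475×1.075 = 1.991 ft³/s
Q = Σ q = 75.73 ft³/s

75.7 ft³/s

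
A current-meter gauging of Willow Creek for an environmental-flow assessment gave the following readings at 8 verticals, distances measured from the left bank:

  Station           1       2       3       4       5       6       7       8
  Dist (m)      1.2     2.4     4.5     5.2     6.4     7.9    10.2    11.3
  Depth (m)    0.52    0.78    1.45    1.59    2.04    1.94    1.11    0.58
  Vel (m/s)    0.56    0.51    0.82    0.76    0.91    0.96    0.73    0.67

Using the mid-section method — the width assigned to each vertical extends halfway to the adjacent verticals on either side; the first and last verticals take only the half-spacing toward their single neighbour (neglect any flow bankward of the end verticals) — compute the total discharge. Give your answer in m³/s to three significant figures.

11.3 m³/s

w_1 = (2.4 − 1.2)/2 = 0.6 m; q_1 = 0.56 × 0.52 × 0.6 = 0.1747 m³/s
w_2 = (4.5 − 1.2)/2 = 1.65 m; q_2 = 0.51 × 0.78 × 1.65 = 0.6564 m³/s
w_3 = (5.2 − 2.4)/2 = 1.4 m; q_3 = 0.82 × 1.45 × 1.4 = 1.665 m³/s
w_4 = (6.4 − 4.5)/2 = 0.95 m; q_4 = 0.76 × 1.59 × 0.95 = 1.148 m³/s
w_5 = (7.9 − 5.2)/2 = 1.35 m; q_5 = 0.91 × 2.04 × 1.35 = 2.506 m³/s
w_6 = (10.2 − 6.4)/2 = 1.9 m; q_6 = 0.96 × 1.94 × 1.9 = 3.539 m³/s
w_7 = (11.3 − 7.9)/2 = 1.7 m; q_7 = 0.73 × 1.11 × 1.7 = 1.378 m³/s
w_8 = (11.3 − 10.2)/2 = 0.55 m; q_8 = 0.67 × 0.58 × 0.55 = 0.2137 m³/s
Q = Σ qᵢ = 11.28 m³/s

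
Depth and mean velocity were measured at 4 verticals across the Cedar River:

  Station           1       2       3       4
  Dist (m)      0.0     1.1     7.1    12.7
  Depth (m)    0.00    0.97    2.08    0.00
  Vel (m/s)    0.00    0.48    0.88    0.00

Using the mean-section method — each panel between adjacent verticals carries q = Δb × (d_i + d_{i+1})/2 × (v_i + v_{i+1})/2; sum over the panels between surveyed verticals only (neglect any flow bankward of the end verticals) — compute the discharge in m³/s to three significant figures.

8.91 m³/s

Panel 1-2: Δb = 1.1 m, d̄ = (0.00+0.97)/2 = 0.485, v̄ = (0.00+0.48)/2 = 0.24 → q = 1.1×0.485×0.24 = 0.1280 m³/s
Panel 2-3: Δb = 6 m, d̄ = (0.97+2.08)/2 = 1.525, v̄ = (0.48+0.88)/2 = 0.68 → q = 6×1.525×0.68 = 6.222 m³/s
Panel 3-4: Δb = 5.6 m, d̄ = (2.08+0.00)/2 = 1.04, v̄ = (0.88+0.00)/2 = 0.44 → q = 5.6×1.04×0.44 = 2.563 m³/s
Q = Σ q = 8.913 m³/s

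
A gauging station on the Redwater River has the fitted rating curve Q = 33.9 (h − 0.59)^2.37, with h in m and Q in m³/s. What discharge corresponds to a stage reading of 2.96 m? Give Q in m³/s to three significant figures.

262 m³/s

Q = 33.9 × (2.96 − 0.59)^2.37 = 33.9 × 2.37^2.37 = 262.0 m³/s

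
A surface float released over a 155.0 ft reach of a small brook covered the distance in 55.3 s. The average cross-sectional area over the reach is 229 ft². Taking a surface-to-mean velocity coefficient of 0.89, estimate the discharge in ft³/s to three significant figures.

v_surface = L / t̄ = 155.0 / 55.3 = 2.803 ft/s
v_mean = 0.89 × 2.803 = 2.495 ft/s
Q = A × v_mean = 229 × 2.495 = 571.3 ft³/s

571 ft³/s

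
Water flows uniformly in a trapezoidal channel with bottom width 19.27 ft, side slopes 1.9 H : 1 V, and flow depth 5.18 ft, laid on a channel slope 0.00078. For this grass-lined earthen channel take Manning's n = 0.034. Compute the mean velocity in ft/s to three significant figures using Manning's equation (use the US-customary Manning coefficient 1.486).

A = (b + z·y)·y = (19.27 + 1.9×5.18)×5.18 = 150.8 ft²
P = b + 2y√(1+z²) = 19.27 + 2×5.18×√(1+1.9²) = 41.51 ft
R = A/P = 150.8/41.51 = 3.633 ft
Q = (1.486/n)·A·R^(2/3)·S^(1/2) = (1.486/0.034) × 150.8 × 3.633^(2/3) × 0.00078^(1/2) = 435.0 ft³/s
V = Q/A = 435.0/150.8 = 2.884 ft/s

2.88 ft/s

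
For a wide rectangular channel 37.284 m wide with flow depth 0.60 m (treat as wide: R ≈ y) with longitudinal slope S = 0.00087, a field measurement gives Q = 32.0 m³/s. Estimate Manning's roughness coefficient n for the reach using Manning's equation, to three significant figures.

0.0147

A = b·y = 37.284 × 0.60 = 22.37 m²
Wide channel: R ≈ y = 0.60 m
n = (1/Q)·A·R^(2/3)·S^(1/2) = (1/32.0) × 22.37 × 0.7114 × 0.02950 = 0.01467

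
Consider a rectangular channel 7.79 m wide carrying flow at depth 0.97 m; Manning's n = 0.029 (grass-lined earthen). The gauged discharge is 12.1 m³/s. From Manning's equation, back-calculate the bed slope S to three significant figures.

A = b·y = 7.79 × 0.97 = 7.556 m²
P = b + 2y = 7.79 + 2×0.97 = 9.730 m
R = A/P = 7.556/9.730 = 0.7766 m
S = (Q·n / (1·A·R^(2/3)))² = (12.1×0.029 / (1×7.556×0.8449))² = 0.003021

0.00302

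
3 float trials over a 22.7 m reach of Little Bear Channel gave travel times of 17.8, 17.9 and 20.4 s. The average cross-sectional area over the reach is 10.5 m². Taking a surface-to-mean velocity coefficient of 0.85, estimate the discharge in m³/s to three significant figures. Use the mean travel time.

t̄ = (17.8 + 17.9 + 20.4) / 3 = 18.7 s
v_surface = L / t̄ = 22.7 / 18.7 = 1.214 m/s
v_mean = 0.85 × 1.214 = 1.032 m/s
Q = A × v_mean = 10.5 × 1.032 = 10.83 m³/s

10.8 m³/s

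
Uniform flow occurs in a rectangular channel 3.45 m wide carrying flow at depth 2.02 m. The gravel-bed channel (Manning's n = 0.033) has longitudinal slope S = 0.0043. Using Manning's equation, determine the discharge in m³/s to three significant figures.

13.2 m³/s

A = b·y = 3.45 × 2.02 = 6.969 m²
P = b + 2y = 3.45 + 2×2.02 = 7.490 m
R = A/P = 6.969/7.490 = 0.9304 m
Q = (1/n)·A·R^(2/3)·S^(1/2) = (1/0.033) × 6.969 × 0.9304^(2/3) × 0.0043^(1/2) = 13.20 m³/s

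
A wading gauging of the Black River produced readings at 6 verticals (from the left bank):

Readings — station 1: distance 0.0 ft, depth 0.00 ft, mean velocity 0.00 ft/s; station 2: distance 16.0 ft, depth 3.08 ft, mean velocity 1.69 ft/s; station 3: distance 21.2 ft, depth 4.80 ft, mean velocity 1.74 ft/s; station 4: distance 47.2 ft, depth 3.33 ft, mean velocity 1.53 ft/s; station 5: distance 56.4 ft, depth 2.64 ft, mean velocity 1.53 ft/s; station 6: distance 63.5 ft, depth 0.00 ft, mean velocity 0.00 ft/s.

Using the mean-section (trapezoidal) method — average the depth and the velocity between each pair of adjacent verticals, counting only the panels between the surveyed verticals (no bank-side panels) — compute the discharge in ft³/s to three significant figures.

278 ft³/s

Panel 1-2: Δb = 16 ft, d̄ = (0.00+3.08)/2 = 1.54, v̄ = (0.00+1.69)/2 = 0.845 → q = 16×1.54×0.845 = 20.82 ft³/s
Panel 2-3: Δb = 5.2 ft, d̄ = (3.08+4.80)/2 = 3.94, v̄ = (1.69+1.74)/2 = 1.715 → q = 5.2×3.94×1.715 = 35.14 ft³/s
Panel 3-4: Δb = 26 ft, d̄ = (4.80+3.33)/2 = 4.065, v̄ = (1.74+1.53)/2 = 1.635 → q = 26×4.065×1.635 = 172.8 ft³/s
Panel 4-5: Δb = 9.2 ft, d̄ = (3.33+2.64)/2 = 2.985, v̄ = (1.53+1.53)/2 = 1.53 → q = 9.2×2.985×1.53 = 42.02 ft³/s
Panel 5-6: Δb = 7.1 ft, d̄ = (2.64+0.00)/2 = 1.32, v̄ = (1.53+0.00)/2 = 0.765 → q = 7.1×1.32×0.765 = 7.170 ft³/s
Q = Σ q = 277.9 ft³/s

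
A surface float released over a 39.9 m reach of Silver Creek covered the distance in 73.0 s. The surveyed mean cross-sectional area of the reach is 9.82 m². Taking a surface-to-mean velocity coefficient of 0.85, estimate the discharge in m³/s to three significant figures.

v_surface = L / t̄ = 39.9 / 73 = 0.5466 m/s
v_mean = 0.85 × 0.5466 = 0.4646 m/s
Q = A × v_mean = 9.82 × 0.4646 = 4.562 m³/s

4.56 m³/s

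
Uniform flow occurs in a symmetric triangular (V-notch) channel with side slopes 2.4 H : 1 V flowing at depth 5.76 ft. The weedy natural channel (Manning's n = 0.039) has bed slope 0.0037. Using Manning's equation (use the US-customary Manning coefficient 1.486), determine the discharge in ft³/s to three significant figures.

354 ft³/s

A = z·y² = 2.4×5.76² = 79.63 ft²
P = 2y√(1+z²) = 2×5.76×√(1+2.4²) = 29.95 ft
R = A/P = 79.63/29.95 = 2.658 ft
Q = (1.486/n)·A·R^(2/3)·S^(1/2) = (1.486/0.039) × 79.63 × 2.658^(2/3) × 0.0037^(1/2) = 354.2 ft³/s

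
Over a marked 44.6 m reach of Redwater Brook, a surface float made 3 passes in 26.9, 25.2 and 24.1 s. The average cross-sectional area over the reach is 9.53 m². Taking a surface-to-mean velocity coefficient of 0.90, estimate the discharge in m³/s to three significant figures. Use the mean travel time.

15.1 m³/s

t̄ = (26.9 + 25.2 + 24.1) / 3 = 25.4 s
v_surface = L / t̄ = 44.6 / 25.4 = 1.756 m/s
v_mean = 0.90 × 1.756 = 1.580 m/s
Q = A × v_mean = 9.53 × 1.580 = 15.06 m³/s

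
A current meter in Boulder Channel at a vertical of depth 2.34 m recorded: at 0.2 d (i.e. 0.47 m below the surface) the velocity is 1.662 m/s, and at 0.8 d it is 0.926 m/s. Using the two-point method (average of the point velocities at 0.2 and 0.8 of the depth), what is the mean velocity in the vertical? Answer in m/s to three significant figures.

v̄ = (1.662 + 0.926) / 2 = 1.294 m/s

1.29 m/s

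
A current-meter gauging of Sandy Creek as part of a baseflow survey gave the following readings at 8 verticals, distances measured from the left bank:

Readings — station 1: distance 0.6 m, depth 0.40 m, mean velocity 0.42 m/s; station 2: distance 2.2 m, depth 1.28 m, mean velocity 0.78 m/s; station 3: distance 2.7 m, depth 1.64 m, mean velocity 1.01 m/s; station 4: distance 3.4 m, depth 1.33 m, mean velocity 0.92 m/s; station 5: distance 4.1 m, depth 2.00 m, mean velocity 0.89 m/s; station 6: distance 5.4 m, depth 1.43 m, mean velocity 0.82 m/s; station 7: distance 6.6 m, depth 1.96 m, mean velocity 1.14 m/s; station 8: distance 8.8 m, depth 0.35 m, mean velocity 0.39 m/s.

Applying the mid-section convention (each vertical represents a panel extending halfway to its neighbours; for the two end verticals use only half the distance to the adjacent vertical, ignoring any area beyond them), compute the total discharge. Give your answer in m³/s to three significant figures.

10.2 m³/s

w_1 = (2.2 − 0.6)/2 = 0.8 m; q_1 = 0.42 × 0.40 × 0.8 = 0.1344 m³/s
w_2 = (2.7 − 0.6)/2 = 1.05 m; q_2 = 0.78 × 1.28 × 1.05 = 1.048 m³/s
w_3 = (3.4 − 2.2)/2 = 0.6 m; q_3 = 1.01 × 1.64 × 0.6 = 0.9938 m³/s
w_4 = (4.1 − 2.7)/2 = 0.7 m; q_4 = 0.92 × 1.33 × 0.7 = 0.8565 m³/s
w_5 = (5.4 − 3.4)/2 = 1 m; q_5 = 0.89 × 2.00 × 1 = 1.780 m³/s
w_6 = (6.6 − 4.1)/2 = 1.25 m; q_6 = 0.82 × 1.43 × 1.25 = 1.466 m³/s
w_7 = (8.8 − 5.4)/2 = 1.7 m; q_7 = 1.14 × 1.96 × 1.7 = 3.798 m³/s
w_8 = (8.8 − 6.6)/2 = 1.1 m; q_8 = 0.39 × 0.35 × 1.1 = 0.1502 m³/s
Q = Σ qᵢ = 10.23 m³/s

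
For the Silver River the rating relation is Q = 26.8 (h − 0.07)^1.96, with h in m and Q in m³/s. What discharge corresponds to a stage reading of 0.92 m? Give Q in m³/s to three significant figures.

Q = 26.8 × (0.92 − 0.07)^1.96 = 26.8 × 0.85^1.96 = 19.49 m³/s

19.5 m³/s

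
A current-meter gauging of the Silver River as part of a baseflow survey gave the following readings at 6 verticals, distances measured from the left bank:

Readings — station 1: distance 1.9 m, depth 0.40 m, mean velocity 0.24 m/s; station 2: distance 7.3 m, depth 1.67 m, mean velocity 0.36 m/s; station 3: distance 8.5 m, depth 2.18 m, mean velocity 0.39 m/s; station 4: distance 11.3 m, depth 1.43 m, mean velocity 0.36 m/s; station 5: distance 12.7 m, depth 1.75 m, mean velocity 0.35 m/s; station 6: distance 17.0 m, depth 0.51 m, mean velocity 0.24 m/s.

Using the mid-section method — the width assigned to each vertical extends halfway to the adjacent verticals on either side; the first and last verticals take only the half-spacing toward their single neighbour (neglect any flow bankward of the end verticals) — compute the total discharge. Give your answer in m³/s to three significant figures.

w_1 = (7.3 − 1.9)/2 = 2.7 m; q_1 = 0.24 × 0.40 × 2.7 = 0.2592 m³/s
w_2 = (8.5 − 1.9)/2 = 3.3 m; q_2 = 0.36 × 1.67 × 3.3 = 1.984 m³/s
w_3 = (11.3 − 7.3)/2 = 2 m; q_3 = 0.39 × 2.18 × 2 = 1.700 m³/s
w_4 = (12.7 − 8.5)/2 = 2.1 m; q_4 = 0.36 × 1.43 × 2.1 = 1.081 m³/s
w_5 = (17.0 − 11.3)/2 = 2.85 m; q_5 = 0.35 × 1.75 × 2.85 = 1.746 m³/s
w_6 = (17.0 − 12.7)/2 = 2.15 m; q_6 = 0.24 × 0.51 × 2.15 = 0.2632 m³/s
Q = Σ qᵢ = 7.033 m³/s

7.03 m³/s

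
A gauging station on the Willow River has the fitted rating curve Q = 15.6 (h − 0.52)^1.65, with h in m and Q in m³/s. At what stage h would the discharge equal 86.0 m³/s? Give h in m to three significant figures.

h − h₀ = (Q/C)^(1/b) = (86.0/15.6)^(1/1.65) = 2.814 m
h = 0.52 + 2.814 = 3.334 m

3.33 m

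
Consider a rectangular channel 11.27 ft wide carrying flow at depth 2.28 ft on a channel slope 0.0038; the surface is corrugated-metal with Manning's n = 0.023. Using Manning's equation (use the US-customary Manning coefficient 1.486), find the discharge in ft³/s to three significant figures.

141 ft³/s

A = b·y = 11.27 × 2.28 = 25.70 ft²
P = b + 2y = 11.27 + 2×2.28 = 15.83 ft
R = A/P = 25.70/15.83 = 1.623 ft
Q = (1.486/n)·A·R^(2/3)·S^(1/2) = (1.486/0.023) × 25.70 × 1.623^(2/3) × 0.0038^(1/2) = 141.3 ft³/s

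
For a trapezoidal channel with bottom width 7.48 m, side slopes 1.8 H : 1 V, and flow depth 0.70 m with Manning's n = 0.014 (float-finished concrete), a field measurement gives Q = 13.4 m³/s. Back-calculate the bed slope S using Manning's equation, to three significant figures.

0.00190

A = (b + z·y)·y = (7.48 + 1.8×0.70)×0.70 = 6.118 m²
P = b + 2y√(1+z²) = 7.48 + 2×0.70×√(1+1.8²) = 10.36 m
R = A/P = 6.118/10.36 = 0.5904 m
S = (Q·n / (1·A·R^(2/3)))² = (13.4×0.014 / (1×6.118×0.7038))² = 0.001898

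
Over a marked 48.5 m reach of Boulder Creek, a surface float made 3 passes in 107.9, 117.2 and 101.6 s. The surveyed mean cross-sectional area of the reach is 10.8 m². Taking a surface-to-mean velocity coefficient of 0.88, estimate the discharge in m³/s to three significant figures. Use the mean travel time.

t̄ = (107.9 + 117.2 + 101.6) / 3 = 108.9 s
v_surface = L / t̄ = 48.5 / 108.9 = 0.4454 m/s
v_mean = 0.88 × 0.4454 = 0.3919 m/s
Q = A × v_mean = 10.8 × 0.3919 = 4.233 m³/s

4.23 m³/s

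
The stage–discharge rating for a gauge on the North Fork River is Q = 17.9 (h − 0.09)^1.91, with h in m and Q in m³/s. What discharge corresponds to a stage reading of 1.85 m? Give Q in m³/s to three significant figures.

52.7 m³/s

Q = 17.9 × (1.85 − 0.09)^1.91 = 17.9 × 1.76^1.91 = 52.70 m³/s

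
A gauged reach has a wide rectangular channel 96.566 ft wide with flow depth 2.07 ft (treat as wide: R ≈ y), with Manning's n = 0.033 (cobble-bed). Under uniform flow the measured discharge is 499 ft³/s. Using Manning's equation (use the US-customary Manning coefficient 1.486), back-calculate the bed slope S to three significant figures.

A = b·y = 96.566 × 2.07 = 199.9 ft²
Wide channel: R ≈ y = 2.07 ft
S = (Q·n / (1.486·A·R^(2/3)))² = (499×0.033 / (1.486×199.9×1.624))² = 0.001165

0.00116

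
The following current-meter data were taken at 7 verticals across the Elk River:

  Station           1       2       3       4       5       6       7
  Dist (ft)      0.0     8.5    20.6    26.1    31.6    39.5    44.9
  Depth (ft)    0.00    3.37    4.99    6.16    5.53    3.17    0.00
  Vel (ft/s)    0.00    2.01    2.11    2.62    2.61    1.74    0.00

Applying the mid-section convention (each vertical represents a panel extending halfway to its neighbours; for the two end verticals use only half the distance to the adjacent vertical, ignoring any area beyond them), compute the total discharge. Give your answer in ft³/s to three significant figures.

385 ft³/s

w_2 = (20.6 − 0.0)/2 = 10.3 ft; q_2 = 2.01 × 3.37 × 10.3 = 69.77 ft³/s
w_3 = (26.1 − 8.5)/2 = 8.8 ft; q_3 = 2.11 × 4.99 × 8.8 = 92.65 ft³/s
w_4 = (31.6 − 20.6)/2 = 5.5 ft; q_4 = 2.62 × 6.16 × 5.5 = 88.77 ft³/s
w_5 = (39.5 − 26.1)/2 = 6.7 ft; q_5 = 2.61 × 5.53 × 6.7 = 96.70 ft³/s
w_6 = (44.9 − 31.6)/2 = 6.65 ft; q_6 = 1.74 × 3.17 × 6.65 = 36.68 ft³/s
Stations 1, 7 contribute zero (depth or velocity is 0).
Q = Σ qᵢ = 384.6 ft³/s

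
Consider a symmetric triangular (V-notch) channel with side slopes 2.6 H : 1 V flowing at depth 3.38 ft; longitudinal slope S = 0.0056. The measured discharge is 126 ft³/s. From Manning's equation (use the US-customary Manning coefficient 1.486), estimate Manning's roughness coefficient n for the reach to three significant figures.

A = z·y² = 2.6×3.38² = 29.70 ft²
P = 2y√(1+z²) = 2×3.38×√(1+2.6²) = 18.83 ft
R = A/P = 29.70/18.83 = 1.577 ft
n = (1.486/Q)·A·R^(2/3)·S^(1/2) = (1.486/126) × 29.70 × 1.355 × 0.07483 = 0.03552

0.0355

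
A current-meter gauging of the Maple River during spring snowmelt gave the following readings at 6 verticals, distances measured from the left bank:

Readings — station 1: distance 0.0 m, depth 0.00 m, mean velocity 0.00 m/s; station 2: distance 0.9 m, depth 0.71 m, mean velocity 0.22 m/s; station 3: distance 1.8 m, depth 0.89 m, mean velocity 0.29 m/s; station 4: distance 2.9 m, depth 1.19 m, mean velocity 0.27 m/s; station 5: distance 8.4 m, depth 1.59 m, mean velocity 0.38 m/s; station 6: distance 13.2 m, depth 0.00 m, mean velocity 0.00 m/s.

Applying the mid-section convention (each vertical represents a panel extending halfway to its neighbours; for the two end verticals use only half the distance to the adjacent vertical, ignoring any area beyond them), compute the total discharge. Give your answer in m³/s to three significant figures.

4.57 m³/s

w_2 = (1.8 − 0.0)/2 = 0.9 m; q_2 = 0.22 × 0.71 × 0.9 = 0.1406 m³/s
w_3 = (2.9 − 0.9)/2 = 1 m; q_3 = 0.29 × 0.89 × 1 = 0.2581 m³/s
w_4 = (8.4 − 1.8)/2 = 3.3 m; q_4 = 0.27 × 1.19 × 3.3 = 1.060 m³/s
w_5 = (13.2 − 2.9)/2 = 5.15 m; q_5 = 0.38 × 1.59 × 5.15 = 3.112 m³/s
Stations 1, 6 contribute zero (depth or velocity is 0).
Q = Σ qᵢ = 4.571 m³/s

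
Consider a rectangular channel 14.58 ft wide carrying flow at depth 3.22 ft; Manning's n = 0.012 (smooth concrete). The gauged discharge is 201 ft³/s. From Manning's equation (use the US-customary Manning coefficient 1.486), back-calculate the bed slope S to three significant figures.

A = b·y = 14.58 × 3.22 = 46.95 ft²
P = b + 2y = 14.58 + 2×3.22 = 21.02 ft
R = A/P = 46.95/21.02 = 2.233 ft
S = (Q·n / (1.486·A·R^(2/3)))² = (201×0.012 / (1.486×46.95×1.709))² = 0.0004094

0.000409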